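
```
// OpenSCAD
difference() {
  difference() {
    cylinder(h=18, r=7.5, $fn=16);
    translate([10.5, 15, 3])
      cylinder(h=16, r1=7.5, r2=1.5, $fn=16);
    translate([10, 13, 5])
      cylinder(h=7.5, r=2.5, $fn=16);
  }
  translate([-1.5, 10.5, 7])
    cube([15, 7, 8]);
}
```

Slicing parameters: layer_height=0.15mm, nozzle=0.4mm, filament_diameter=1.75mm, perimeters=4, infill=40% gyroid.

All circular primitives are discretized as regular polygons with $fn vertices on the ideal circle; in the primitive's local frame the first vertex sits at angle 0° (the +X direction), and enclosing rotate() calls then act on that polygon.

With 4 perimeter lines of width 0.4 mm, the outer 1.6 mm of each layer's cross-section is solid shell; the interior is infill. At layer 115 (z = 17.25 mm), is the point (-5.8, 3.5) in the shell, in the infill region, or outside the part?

shell

At z = 17.25 mm: the cylinder: section is a regular 16-gon, circumradius r=7.5; the cone at (10.5, 15) contributes a regular 16-gon of circumradius 2.156 (interpolated between r1=7.5 and r2=1.5 at t=0.891); the cylinder at (10, 13) is absent (z outside [5, 12.5]); Taking the first minus the rest: starting from the r=7.5 cylinder, the cone at (10.5, 15) misses the remaining region (no effect) — 1 connected region; the cube at (-1.5, 10.5) is not intersected at this z (z outside [7, 15]); Taking the first minus the rest: none of the subtracted shapes is present at this height, so that combined region is unchanged — 1 connected region. Overall, the cross-section is a single solid region. The nearest boundary edge runs (-6.93, 2.87)→(-5.30, 5.30); distance from the point to it = 0.59 mm. The point is inside the cross-section, 0.59 mm from the nearest boundary — within the 1.6 mm shell band (4 × 0.4).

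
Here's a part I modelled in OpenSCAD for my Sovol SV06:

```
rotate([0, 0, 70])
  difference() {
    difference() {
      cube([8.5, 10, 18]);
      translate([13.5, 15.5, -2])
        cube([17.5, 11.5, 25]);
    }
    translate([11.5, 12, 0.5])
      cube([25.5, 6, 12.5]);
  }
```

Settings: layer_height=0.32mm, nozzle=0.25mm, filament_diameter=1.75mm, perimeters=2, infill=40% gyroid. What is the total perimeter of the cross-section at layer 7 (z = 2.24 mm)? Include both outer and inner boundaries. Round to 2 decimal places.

37.00 mm

At z = 2.24 mm: the cube (footprint 8.5×10) is included at this height (perimeter 37.00 mm); the cube at (13.5, 15.5) (footprint 17.5×11.5) is included at this height (perimeter 58.00 mm); After the difference (first − rest): starting from the 8.5×10 cube, the 17.5×11.5 cube at (13.5, 15.5) misses the remaining region (no effect) — boundary = 37.00 mm; the cube at (11.5, 12) is present — its section is the full 25.5×6 rectangle (perimeter 63.00 mm); After the difference (first − rest): starting from the result so far, the 25.5×6 cube at (11.5, 12) misses the remaining region (no effect) — boundary = 37.00 mm; (rotated 70° about Z; rotation is an isometry so areas/perimeters/island counts are preserved). Overall, the cross-section is a single solid region. Total boundary length (outer) = 37.00 mm.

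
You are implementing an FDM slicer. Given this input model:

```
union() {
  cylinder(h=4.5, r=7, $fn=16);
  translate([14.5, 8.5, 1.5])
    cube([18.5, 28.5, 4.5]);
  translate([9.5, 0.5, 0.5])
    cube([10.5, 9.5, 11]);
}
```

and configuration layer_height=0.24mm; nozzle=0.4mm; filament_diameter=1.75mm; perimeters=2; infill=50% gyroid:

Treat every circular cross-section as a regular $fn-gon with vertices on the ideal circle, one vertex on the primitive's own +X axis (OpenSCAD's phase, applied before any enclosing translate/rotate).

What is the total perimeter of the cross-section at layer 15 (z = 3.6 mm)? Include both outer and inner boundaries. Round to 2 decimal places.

163.70 mm

At z = 3.6 mm: the cylinder: section is a regular 16-gon, circumradius r=7 (perimeter = 2·16·7.000·sin(180°/16) = 43.70 mm); the 18.5×28.5 cube at (14.5, 8.5) contributes its full rectangle (perimeter 94.00 mm); the cube at (9.5, 0.5) (footprint 10.5×9.5) is included at this height (perimeter 40.00 mm); Merging all regions: the regions partially overlap (shared area 8.25 mm²), so the edge portions inside another operand are dropped and the merged outline is re-measured after clipping — boundary = 163.70 mm. Overall, the cross-section has 2 separate islands. Total boundary length (outer) = 163.70 mm.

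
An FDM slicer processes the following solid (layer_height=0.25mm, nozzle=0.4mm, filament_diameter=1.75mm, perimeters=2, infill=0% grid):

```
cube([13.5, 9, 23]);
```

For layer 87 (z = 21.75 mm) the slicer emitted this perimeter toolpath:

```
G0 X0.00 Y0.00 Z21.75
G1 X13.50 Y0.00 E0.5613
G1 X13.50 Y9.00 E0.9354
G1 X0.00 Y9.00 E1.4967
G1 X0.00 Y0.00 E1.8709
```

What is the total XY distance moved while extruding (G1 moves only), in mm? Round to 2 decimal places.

Sum the Euclidean lengths of each G1 segment: total = 45.00 mm.

45.00 mm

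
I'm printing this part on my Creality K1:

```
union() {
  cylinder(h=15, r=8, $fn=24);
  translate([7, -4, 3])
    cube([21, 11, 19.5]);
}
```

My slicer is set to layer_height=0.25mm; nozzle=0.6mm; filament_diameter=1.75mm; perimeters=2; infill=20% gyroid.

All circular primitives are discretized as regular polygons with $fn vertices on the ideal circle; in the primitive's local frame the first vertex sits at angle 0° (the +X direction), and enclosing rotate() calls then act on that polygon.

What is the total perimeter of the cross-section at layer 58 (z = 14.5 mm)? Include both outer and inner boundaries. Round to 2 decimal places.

98.49 mm

At z = 14.5 mm: the r=8 cylinder contributes a regular 24-gon of circumradius 8 (perimeter = 2·24·8.000·sin(180°/24) = 50.12 mm); the cube at (7, -4) (footprint 21×11) is included at this height (perimeter 64.00 mm); Merging all regions: the regions partially overlap (shared area 4.85 mm²), so the edge portions inside another operand are dropped and the merged outline is re-measured after clipping — boundary = 98.49 mm. Overall, the cross-section is a single solid region. Total boundary length (outer) = 98.49 mm.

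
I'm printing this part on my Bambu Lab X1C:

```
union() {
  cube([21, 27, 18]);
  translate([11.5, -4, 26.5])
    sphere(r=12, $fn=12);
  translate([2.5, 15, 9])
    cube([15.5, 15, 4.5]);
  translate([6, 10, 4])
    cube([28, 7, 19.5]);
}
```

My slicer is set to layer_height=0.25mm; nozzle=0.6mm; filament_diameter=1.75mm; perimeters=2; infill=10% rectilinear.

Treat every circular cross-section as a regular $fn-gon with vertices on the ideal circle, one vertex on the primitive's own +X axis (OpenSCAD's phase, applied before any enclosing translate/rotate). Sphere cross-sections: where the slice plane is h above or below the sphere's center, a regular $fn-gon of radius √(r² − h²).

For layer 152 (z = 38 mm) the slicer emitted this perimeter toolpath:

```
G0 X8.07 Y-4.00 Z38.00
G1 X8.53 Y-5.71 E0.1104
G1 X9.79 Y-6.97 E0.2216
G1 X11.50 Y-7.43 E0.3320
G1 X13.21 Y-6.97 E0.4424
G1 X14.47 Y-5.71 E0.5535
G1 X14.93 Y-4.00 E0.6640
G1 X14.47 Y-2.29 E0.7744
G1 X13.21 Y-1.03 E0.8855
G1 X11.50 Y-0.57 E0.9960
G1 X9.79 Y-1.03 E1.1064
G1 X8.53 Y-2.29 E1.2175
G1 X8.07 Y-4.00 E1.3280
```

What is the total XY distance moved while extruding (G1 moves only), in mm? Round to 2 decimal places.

Sum the Euclidean lengths of each G1 segment: total = 21.29 mm.

21.29 mm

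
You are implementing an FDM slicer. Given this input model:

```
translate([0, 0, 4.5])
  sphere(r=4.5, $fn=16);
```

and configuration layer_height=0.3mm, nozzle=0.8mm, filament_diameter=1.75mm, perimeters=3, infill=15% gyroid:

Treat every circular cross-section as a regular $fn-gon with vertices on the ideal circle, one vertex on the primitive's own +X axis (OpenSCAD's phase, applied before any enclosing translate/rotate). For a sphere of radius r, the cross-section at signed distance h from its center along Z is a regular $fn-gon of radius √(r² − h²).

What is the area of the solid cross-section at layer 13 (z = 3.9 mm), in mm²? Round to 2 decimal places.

60.89 mm²

At z = 3.9 mm: the r=4.5 sphere slices to a regular 16-gon of circumradius 4.460 (√(r²−h²) with h=0.6 from center) (area = (16/2)·4.460²·sin(360°/16) = 60.89 mm²). Overall, the cross-section is a single solid region. Net area = 60.89 mm².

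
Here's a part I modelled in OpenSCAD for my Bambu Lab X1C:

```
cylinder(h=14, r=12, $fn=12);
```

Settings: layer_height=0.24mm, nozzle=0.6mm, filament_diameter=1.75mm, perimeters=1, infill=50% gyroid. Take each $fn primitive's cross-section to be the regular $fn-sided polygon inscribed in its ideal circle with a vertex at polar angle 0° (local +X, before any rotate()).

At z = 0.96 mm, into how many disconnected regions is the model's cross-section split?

At z = 0.96 mm: the r=12 cylinder contributes a regular 12-gon of circumradius 12. The result has 1 disconnected region.

1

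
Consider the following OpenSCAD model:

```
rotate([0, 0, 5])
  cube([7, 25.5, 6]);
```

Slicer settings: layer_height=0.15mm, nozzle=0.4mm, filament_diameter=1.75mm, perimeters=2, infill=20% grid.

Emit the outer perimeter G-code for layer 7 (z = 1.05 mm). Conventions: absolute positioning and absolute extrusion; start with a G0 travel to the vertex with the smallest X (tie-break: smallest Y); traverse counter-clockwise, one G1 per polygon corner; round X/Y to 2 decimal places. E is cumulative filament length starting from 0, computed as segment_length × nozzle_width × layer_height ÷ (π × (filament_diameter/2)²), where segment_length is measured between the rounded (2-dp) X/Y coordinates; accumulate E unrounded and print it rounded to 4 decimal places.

At z = 1.05 mm: the cube (footprint 7×25.5) is included at this height; (whole slice rotated 5° about Z — lengths, areas and connectivity unchanged). The outline is a single polygon with 4 vertices. Extrusion per mm of travel: 0.4 × 0.15 / (π × 0.875²) = 0.024945. Accumulating E over each segment gives final E = 1.6211.

G0 X-2.22 Y25.40 Z1.05
G1 X0.00 Y0.00 E0.6360
G1 X6.97 Y0.61 E0.8106
G1 X4.75 Y26.01 E1.4466
G1 X-2.22 Y25.40 E1.6211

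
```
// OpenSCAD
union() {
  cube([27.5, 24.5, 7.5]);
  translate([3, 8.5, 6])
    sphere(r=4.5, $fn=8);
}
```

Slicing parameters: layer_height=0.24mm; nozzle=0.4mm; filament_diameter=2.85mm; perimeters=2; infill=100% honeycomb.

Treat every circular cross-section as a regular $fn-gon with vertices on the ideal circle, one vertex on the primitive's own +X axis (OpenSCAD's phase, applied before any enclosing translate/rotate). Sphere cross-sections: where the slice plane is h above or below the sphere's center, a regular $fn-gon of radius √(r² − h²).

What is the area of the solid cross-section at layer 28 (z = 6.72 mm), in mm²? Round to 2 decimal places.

678.73 mm²

At z = 6.72 mm: the cube (footprint 27.5×24.5) is included at this height (area 673.75 mm²); the sphere at (3, 8.5): section is a regular 8-gon, circumradius = √(r²−h²) = √(4.5²−0.72²) = 4.442 (area = (8/2)·4.442²·sin(360°/8) = 55.81 mm²); Taking the union: the regions partially overlap — summed areas 729.56 mm² minus the doubly-counted overlap 50.83 mm² gives 678.73 mm² — area = 678.73 mm². Overall, the cross-section is a single solid region. Net area = 678.73 mm².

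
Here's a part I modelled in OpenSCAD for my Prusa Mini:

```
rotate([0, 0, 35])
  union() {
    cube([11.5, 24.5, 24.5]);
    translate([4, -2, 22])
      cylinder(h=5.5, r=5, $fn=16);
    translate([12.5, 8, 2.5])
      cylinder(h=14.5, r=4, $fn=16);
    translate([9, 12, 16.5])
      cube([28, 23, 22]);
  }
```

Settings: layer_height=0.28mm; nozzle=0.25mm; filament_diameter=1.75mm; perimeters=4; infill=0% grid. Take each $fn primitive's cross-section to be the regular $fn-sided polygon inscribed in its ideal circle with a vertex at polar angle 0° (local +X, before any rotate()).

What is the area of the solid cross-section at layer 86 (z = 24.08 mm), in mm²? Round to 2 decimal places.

952.21 mm²

At z = 24.08 mm: the 11.5×24.5 cube contributes its full rectangle (area 281.75 mm²); the r=5 cylinder at (4, -2) contributes a regular 16-gon of circumradius 5 (area = (16/2)·5.000²·sin(360°/16) = 76.54 mm²); the cylinder at (12.5, 8) is not intersected at this z (z outside [2.5, 17]); the cube at (9, 12) (footprint 28×23) is included at this height (area 644.00 mm²); Merging all regions: the regions partially overlap — summed areas 1002.29 mm² minus the doubly-counted overlap 50.08 mm² gives 952.21 mm² — area = 952.21 mm²; (rotated 35° about Z; rotation is an isometry so areas/perimeters/island counts are preserved). Overall, the cross-section is a single solid region. Net area = 952.21 mm².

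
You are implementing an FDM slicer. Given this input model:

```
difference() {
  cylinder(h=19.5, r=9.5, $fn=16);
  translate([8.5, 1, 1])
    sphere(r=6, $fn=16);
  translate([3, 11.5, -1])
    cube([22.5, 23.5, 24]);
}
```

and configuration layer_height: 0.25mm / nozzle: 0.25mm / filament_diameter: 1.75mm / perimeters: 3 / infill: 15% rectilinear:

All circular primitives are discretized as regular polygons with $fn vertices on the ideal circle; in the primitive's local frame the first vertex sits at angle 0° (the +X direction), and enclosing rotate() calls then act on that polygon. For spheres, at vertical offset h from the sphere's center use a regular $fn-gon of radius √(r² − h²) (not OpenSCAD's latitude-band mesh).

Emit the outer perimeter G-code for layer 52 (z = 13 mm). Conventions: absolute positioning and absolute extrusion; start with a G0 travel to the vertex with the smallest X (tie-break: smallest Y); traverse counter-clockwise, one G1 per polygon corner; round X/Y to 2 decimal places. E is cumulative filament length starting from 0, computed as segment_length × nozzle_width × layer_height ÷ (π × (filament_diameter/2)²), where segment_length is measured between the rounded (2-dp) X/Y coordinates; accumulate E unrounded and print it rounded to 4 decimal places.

G0 X-9.50 Y0.00 Z13.00
G1 X-8.78 Y-3.64 E0.0964
G1 X-6.72 Y-6.72 E0.1927
G1 X-3.64 Y-8.78 E0.2890
G1 X0.00 Y-9.50 E0.3854
G1 X3.64 Y-8.78 E0.4818
G1 X6.72 Y-6.72 E0.5781
G1 X8.78 Y-3.64 E0.6744
G1 X9.50 Y0.00 E0.7708
G1 X8.78 Y3.64 E0.8672
G1 X6.72 Y6.72 E0.9635
G1 X3.64 Y8.78 E1.0598
G1 X0.00 Y9.50 E1.1562
G1 X-3.64 Y8.78 E1.2526
G1 X-6.72 Y6.72 E1.3489
G1 X-8.78 Y3.64 E1.4452
G1 X-9.50 Y0.00 E1.5416

At z = 13 mm: the r=9.5 cylinder contributes a regular 16-gon of circumradius 9.5; the sphere at (8.5, 1) is absent (|z−center|=12.000 > r=6); the cube at (3, 11.5) is present — its section is the full 22.5×23.5 rectangle; Subtracting the remaining from the first: starting from the r=9.5 cylinder, the 22.5×23.5 cube at (3, 11.5) misses the remaining region (no effect) — 1 connected region. The outline is a single polygon with 16 vertices. Extrusion per mm of travel: 0.25 × 0.25 / (π × 0.875²) = 0.025984. Accumulating E over each segment gives final E = 1.5416.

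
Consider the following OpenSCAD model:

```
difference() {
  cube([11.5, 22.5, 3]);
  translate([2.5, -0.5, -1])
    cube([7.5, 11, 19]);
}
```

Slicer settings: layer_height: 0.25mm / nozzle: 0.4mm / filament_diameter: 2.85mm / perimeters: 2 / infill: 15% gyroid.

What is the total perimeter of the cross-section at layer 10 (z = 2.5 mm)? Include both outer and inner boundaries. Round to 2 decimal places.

89.00 mm

At z = 2.5 mm: the 11.5×22.5 cube contributes its full rectangle (perimeter 68.00 mm); the 7.5×11 cube at (2.5, -0.5) contributes its full rectangle (perimeter 37.00 mm); Taking the first minus the rest: starting from the 11.5×22.5 cube, the 7.5×11 cube at (2.5, -0.5) partially overlaps it — only the 78.75 mm² overlap (of its 82.50 mm²) is removed, clipping the outline — boundary = 89.00 mm. Overall, the cross-section is a single solid region. Total boundary length (outer) = 89.00 mm.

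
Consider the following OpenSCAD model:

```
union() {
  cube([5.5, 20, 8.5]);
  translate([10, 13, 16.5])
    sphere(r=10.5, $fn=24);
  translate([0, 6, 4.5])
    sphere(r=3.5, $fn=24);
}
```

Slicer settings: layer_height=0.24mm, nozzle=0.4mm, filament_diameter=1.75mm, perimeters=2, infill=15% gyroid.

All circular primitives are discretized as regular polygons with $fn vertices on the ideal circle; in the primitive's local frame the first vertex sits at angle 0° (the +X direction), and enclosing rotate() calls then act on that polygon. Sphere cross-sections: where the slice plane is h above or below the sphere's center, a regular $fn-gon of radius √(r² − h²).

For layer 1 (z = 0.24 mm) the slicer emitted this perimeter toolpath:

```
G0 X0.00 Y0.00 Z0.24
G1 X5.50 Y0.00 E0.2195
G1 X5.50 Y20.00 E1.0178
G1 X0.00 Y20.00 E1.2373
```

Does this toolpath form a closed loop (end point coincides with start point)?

Start point (G0): (0.00, 0.00). End point (last G1): the path does not return to the start — open.

no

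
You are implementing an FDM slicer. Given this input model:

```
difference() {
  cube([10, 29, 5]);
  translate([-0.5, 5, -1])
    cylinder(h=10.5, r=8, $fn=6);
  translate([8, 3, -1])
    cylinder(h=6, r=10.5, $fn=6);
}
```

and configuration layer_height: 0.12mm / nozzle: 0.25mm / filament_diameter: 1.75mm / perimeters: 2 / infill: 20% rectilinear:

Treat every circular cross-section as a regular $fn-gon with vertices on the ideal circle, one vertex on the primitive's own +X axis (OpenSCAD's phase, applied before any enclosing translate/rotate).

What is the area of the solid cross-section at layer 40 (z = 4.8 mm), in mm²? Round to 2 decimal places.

169.51 mm²

At z = 4.8 mm: the 10×29 cube contributes its full rectangle (area 290.00 mm²); the cylinder at (-0.5, 5): section is a regular 6-gon, circumradius r=8 (area = (6/2)·8.000²·sin(360°/6) = 166.28 mm²); the r=10.5 cylinder at (8, 3) contributes a regular 6-gon of circumradius 10.5 (area = (6/2)·10.500²·sin(360°/6) = 286.44 mm²); Subtracting the remaining from the first: starting from the 10×29 cube (290.00 mm²), the r=8 cylinder at (-0.5, 5) partially overlaps it — only the 68.39 mm² overlap (of its 166.28 mm²) is removed, clipping the outline; the r=10.5 cylinder at (8, 3) partially overlaps it — only the 52.10 mm² overlap (of its 286.44 mm²) is removed, clipping the outline — area = 169.51 mm². Overall, the cross-section is a single solid region. Net area = 169.51 mm².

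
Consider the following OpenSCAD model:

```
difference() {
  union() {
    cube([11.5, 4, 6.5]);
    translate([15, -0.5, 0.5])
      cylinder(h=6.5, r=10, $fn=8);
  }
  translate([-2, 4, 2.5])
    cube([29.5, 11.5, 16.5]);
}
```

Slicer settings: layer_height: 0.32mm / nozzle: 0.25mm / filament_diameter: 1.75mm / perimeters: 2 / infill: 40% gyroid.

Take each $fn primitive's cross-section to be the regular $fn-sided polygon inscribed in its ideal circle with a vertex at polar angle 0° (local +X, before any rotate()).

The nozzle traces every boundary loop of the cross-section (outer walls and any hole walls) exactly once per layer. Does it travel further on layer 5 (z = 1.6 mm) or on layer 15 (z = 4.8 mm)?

Layer 5 (z = 1.6): the cube (footprint 11.5×4) is included at this height (perimeter 31.00 mm); the r=10 cylinder at (15, -0.5) contributes a regular 8-gon of circumradius 10 (perimeter = 2·8·10.000·sin(180°/8) = 61.23 mm); Combining (union): the regions partially overlap (shared area 21.86 mm²), so the edge portions inside another operand are dropped and the merged outline is re-measured after clipping — boundary = 72.97 mm; the cube at (-2, 4) is not intersected at this z (z outside [2.5, 19]); After the difference (first − rest): none of the subtracted shapes is present at this height, so that combined region is unchanged — boundary = 72.97 mm. So its perimeter = 72.97 mm. Layer 15 (z = 4.8): the cube (footprint 11.5×4) is included at this height (perimeter 31.00 mm); the r=10 cylinder at (15, -0.5) gives a regular 8-gon of circumradius 10 (constant along its height) (perimeter = 2·8·10.000·sin(180°/8) = 61.23 mm); Merging all regions: the regions partially overlap (shared area 21.86 mm²), so the edge portions inside another operand are dropped and the merged outline is re-measured after clipping — boundary = 72.97 mm; the cube at (-2, 4) is present — its section is the full 29.5×11.5 rectangle (perimeter 82.00 mm); Taking the first minus the rest: starting from that combined region, the 29.5×11.5 cube at (-2, 4) partially overlaps it — only the 59.81 mm² overlap (of its 339.25 mm²) is removed, clipping the outline — boundary = 68.37 mm. So its perimeter = 68.37 mm. Layer 5 is larger (72.97 vs 68.37 mm).

layer 5 (z = 1.6 mm)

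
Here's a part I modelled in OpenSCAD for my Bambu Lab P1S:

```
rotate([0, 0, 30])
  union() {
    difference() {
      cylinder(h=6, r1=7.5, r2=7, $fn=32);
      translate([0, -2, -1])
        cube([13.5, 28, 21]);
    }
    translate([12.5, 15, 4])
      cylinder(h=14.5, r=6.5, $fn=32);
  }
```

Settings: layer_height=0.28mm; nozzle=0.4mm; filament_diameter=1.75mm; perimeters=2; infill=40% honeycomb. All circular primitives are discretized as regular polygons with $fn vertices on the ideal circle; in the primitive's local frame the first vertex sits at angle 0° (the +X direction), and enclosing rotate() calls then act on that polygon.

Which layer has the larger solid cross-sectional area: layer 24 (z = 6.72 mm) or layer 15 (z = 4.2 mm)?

Layer 24 (z = 6.72): the cone is not intersected at this z (z outside [0, 6]); the cube at (0, -2) is present — its section is the full 13.5×28 rectangle (area 378.00 mm²); Subtracting the remaining from the first: the first operand is absent here, so nothing remains; the r=6.5 cylinder at (12.5, 15) gives a regular 32-gon of circumradius 6.5 (constant along its height) (area = (32/2)·6.500²·sin(360°/32) = 131.88 mm²); Combining (union): only the r=6.5 cylinder at (12.5, 15) is present, so the union is just that shape — area = 131.88 mm²; (rotated 30° about Z; rotation is an isometry so areas/perimeters/island counts are preserved). So its area = 131.88 mm². Layer 15 (z = 4.2): the cone (r1=7.5→r2=7) has section circumradius 7.150 here — a regular 32-gon (area = (32/2)·7.150²·sin(360°/32) = 159.58 mm²); the cube at (0, -2) is present — its section is the full 13.5×28 rectangle (area 378.00 mm²); Taking the first minus the rest: starting from the cone (159.58 mm²), the 13.5×28 cube at (0, -2) partially overlaps it — only the 53.96 mm² overlap (of its 378.00 mm²) is removed, clipping the outline — area = 105.62 mm²; the r=6.5 cylinder at (12.5, 15) gives a regular 32-gon of circumradius 6.5 (constant along its height) (area = (32/2)·6.500²·sin(360°/32) = 131.88 mm²); Combining (union): the 2 present regions are separate (no shared area or edge), so areas and boundary lengths simply add and each stays a separate island — area = 237.50 mm²; (rotated 30° about Z; rotation is an isometry so areas/perimeters/island counts are preserved). So its area = 237.50 mm². Layer 15 is larger (237.50 vs 131.88 mm²).

layer 15 (z = 4.2 mm)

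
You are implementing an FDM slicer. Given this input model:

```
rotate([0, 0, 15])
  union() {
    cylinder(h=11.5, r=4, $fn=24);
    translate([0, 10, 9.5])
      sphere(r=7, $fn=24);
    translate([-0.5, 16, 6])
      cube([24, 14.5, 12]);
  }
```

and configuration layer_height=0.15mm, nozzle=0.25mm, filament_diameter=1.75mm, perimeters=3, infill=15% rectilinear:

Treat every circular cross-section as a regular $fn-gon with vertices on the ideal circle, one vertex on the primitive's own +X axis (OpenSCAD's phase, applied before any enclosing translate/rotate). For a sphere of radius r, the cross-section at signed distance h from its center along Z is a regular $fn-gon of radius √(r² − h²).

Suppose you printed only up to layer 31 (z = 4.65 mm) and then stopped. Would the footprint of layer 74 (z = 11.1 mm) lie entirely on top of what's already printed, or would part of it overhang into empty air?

part overhangs

Compare the two slices. At z = 4.65: the cylinder: section is a regular 24-gon, circumradius r=4 (area = (24/2)·4.000²·sin(360°/24) = 49.69 mm²); the r=7 sphere at (0, 10) contributes a regular 24-gon of circumradius √(7²−4.85²) = 5.048 (area = (24/2)·5.048²·sin(360°/24) = 79.13 mm²); the cube at (-0.5, 16) is absent (z outside [6, 18]); Combining (union): the 2 present regions are separate (no shared area or edge), so areas and boundary lengths simply add and each stays a separate island — area = 128.82 mm²; (rotated 15° about Z; rotation is an isometry so areas/perimeters/island counts are preserved). At z = 11.1: the r=4 cylinder gives a regular 24-gon of circumradius 4 (constant along its height) (area = (24/2)·4.000²·sin(360°/24) = 49.69 mm²); the sphere at (0, 10): section is a regular 24-gon, circumradius = √(r²−h²) = √(7²−1.6²) = 6.815 (area = (24/2)·6.815²·sin(360°/24) = 144.23 mm²); the cube at (-0.5, 16) (footprint 24×14.5) is included at this height (area 348.00 mm²); Combining (union): the regions partially overlap — summed areas 541.93 mm² minus the doubly-counted overlap 3.96 mm² gives 537.97 mm² — area = 537.97 mm²; (rotated 15° about Z; rotation is an isometry so areas/perimeters/island counts are preserved). Checking containment: at z = 11.1 the cross-section extends beyond the z = 4.65 cross-section by about 409.14 mm².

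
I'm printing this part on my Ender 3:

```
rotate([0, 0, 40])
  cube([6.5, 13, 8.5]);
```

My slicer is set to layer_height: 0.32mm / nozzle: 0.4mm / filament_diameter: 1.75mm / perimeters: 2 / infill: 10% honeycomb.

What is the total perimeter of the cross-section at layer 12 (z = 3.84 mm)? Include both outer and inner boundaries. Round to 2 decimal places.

At z = 3.84 mm: the cube (footprint 6.5×13) is included at this height (perimeter 39.00 mm); (rotated 40° about Z; rotation is an isometry so areas/perimeters/island counts are preserved). Overall, the cross-section is a single solid region. Total boundary length (outer) = 39.00 mm.

39.00 mm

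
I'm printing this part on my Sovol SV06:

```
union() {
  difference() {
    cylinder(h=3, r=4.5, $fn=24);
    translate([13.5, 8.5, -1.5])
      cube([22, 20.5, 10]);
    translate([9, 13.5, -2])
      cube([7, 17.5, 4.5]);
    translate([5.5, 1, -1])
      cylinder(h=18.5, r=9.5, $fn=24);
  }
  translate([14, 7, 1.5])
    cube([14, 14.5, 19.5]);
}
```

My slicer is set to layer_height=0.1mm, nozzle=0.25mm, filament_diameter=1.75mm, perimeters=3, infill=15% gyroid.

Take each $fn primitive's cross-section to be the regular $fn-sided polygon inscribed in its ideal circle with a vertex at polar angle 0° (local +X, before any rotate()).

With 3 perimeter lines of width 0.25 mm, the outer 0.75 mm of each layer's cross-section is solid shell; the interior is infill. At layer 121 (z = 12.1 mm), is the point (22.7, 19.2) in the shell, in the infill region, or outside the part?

infill

At z = 12.1 mm: the cylinder is not intersected at this z (z outside [0, 3]); the cube at (13.5, 8.5) is absent (z outside [-1.5, 8.5]); the cube at (9, 13.5) is absent (z outside [-2, 2.5]); the cylinder at (5.5, 1): section is a regular 24-gon, circumradius r=9.5; Subtracting the remaining from the first: the first operand is absent here, so nothing remains; the cube at (14, 7) is present — its section is the full 14×14.5 rectangle; Taking the union: only the 14×14.5 cube at (14, 7) is present, so the union is just that shape — 1 connected region. Overall, the cross-section is a single solid region. The nearest boundary edge runs (28.00, 21.50)→(14.00, 21.50); distance from the point to it = 2.30 mm. The point is inside the cross-section and 2.30 mm from the nearest boundary — more than the 0.75 mm shell width (3 × 0.25), so it's in the infill interior.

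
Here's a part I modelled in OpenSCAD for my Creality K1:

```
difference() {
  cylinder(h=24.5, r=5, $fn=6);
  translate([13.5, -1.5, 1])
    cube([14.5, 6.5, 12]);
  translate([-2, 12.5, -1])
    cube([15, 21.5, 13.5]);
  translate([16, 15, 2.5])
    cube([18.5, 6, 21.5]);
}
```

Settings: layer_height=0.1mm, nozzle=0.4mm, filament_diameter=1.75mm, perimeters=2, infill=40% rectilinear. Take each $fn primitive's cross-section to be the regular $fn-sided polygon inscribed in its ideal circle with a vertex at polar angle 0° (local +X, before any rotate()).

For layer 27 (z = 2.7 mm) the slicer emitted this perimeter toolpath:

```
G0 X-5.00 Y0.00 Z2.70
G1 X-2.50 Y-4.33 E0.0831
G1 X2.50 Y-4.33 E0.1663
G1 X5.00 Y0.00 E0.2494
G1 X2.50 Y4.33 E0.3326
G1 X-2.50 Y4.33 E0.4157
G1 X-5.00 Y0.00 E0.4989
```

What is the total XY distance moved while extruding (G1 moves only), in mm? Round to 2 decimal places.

30.00 mm

Sum the Euclidean lengths of each G1 segment: total = 30.00 mm.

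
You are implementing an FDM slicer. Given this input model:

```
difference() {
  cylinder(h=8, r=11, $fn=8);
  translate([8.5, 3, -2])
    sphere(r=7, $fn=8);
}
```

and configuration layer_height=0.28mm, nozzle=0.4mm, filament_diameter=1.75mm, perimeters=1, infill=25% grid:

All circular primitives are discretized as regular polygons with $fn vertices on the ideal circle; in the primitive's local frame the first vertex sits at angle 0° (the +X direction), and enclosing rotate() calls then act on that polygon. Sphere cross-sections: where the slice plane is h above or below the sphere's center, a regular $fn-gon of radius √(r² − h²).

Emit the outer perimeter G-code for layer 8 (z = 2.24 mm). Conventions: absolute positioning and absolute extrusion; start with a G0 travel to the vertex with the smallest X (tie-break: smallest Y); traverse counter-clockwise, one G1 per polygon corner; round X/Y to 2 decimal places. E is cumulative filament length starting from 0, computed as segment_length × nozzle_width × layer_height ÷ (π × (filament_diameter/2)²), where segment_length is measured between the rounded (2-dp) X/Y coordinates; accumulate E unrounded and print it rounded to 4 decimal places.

At z = 2.24 mm: the r=11 cylinder gives a regular 8-gon of circumradius 11 (constant along its height); the r=7 sphere at (8.5, 3) slices to a regular 8-gon of circumradius 5.570 (√(r²−h²) with h=4.24 from center); Subtracting the remaining from the first: starting from the r=11 cylinder, the r=7 sphere at (8.5, 3) partially overlaps it — only the 54.72 mm² overlap (of its 87.74 mm²) is removed, clipping the outline — 1 connected region. The outline is a single polygon with 12 vertices. Extrusion per mm of travel: 0.4 × 0.28 / (π × 0.875²) = 0.046564. Accumulating E over each segment gives final E = 3.4359.

G0 X-11.00 Y0.00 Z2.24
G1 X-7.78 Y-7.78 E0.3921
G1 X0.00 Y-11.00 E0.7841
G1 X7.78 Y-7.78 E1.1762
G1 X10.23 Y-1.85 E1.4750
G1 X8.50 Y-2.57 E1.5622
G1 X4.56 Y-0.94 E1.7608
G1 X2.93 Y3.00 E1.9593
G1 X4.56 Y6.94 E2.1579
G1 X7.18 Y8.02 E2.2898
G1 X0.00 Y11.00 E2.6518
G1 X-7.78 Y7.78 E3.0439
G1 X-11.00 Y0.00 E3.4359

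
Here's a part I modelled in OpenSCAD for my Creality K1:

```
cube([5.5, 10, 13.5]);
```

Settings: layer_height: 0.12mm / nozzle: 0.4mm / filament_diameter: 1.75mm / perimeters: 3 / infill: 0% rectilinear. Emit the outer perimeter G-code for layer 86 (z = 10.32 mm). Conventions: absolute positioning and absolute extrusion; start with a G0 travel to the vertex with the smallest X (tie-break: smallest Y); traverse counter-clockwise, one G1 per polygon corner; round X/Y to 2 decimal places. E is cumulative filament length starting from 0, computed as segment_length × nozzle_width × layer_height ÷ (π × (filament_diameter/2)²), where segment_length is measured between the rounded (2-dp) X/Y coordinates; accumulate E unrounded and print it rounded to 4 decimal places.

At z = 10.32 mm: the cube is present — its section is the full 5.5×10 rectangle. The outline is a single polygon with 4 vertices. Extrusion per mm of travel: 0.4 × 0.12 / (π × 0.875²) = 0.019956. Accumulating E over each segment gives final E = 0.6186.

G0 X0.00 Y0.00 Z10.32
G1 X5.50 Y0.00 E0.1098
G1 X5.50 Y10.00 E0.3093
G1 X0.00 Y10.00 E0.4191
G1 X0.00 Y0.00 E0.6186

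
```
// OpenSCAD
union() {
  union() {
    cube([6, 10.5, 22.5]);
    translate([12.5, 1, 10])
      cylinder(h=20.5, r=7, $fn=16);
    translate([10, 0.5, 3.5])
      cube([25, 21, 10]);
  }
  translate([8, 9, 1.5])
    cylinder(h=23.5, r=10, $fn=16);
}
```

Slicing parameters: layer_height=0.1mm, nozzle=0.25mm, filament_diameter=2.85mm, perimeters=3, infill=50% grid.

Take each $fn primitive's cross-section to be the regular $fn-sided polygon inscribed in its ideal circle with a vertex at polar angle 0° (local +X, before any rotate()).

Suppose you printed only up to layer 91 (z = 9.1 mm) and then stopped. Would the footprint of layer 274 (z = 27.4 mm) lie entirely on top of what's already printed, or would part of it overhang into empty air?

part overhangs

Compare the two slices. At z = 9.1: the 6×10.5 cube contributes its full rectangle (area 63.00 mm²); the cylinder at (12.5, 1) does not reach this height (z outside [10, 30.5]); the cube at (10, 0.5) (footprint 25×21) is included at this height (area 525.00 mm²); Merging all regions: the 2 present regions are separate (no shared area or edge), so areas and boundary lengths simply add and each stays a separate island — area = 588.00 mm²; the r=10 cylinder at (8, 9) contributes a regular 16-gon of circumradius 10 (area = (16/2)·10.000²·sin(360°/16) = 306.15 mm²); Combining (union): the regions partially overlap — summed areas 894.15 mm² minus the doubly-counted overlap 169.56 mm² gives 724.59 mm² — area = 724.59 mm². At z = 27.4: the cube is absent (z outside [0, 22.5]); the r=7 cylinder at (12.5, 1) contributes a regular 16-gon of circumradius 7 (area = (16/2)·7.000²·sin(360°/16) = 150.01 mm²); the cube at (10, 0.5) is absent (z outside [3.5, 13.5]); Merging all regions: only the r=7 cylinder at (12.5, 1) is present, so the union is just that shape — area = 150.01 mm²; the cylinder at (8, 9) does not reach this height (z outside [1.5, 25]); Merging all regions: only that combined region is present, so the union is just that shape — area = 150.01 mm². Checking containment: at z = 27.4 the cross-section extends beyond the z = 9.1 cross-section by about 60.44 mm².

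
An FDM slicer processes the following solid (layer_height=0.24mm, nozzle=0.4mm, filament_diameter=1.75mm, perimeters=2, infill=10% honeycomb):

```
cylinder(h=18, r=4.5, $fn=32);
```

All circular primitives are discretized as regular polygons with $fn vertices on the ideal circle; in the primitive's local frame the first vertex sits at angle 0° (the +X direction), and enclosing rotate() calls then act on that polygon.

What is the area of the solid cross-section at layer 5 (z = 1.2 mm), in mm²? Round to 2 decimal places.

At z = 1.2 mm: the r=4.5 cylinder gives a regular 32-gon of circumradius 4.5 (constant along its height) (area = (32/2)·4.500²·sin(360°/32) = 63.21 mm²). Overall, the cross-section is a single solid region. Net area = 63.21 mm².

63.21 mm²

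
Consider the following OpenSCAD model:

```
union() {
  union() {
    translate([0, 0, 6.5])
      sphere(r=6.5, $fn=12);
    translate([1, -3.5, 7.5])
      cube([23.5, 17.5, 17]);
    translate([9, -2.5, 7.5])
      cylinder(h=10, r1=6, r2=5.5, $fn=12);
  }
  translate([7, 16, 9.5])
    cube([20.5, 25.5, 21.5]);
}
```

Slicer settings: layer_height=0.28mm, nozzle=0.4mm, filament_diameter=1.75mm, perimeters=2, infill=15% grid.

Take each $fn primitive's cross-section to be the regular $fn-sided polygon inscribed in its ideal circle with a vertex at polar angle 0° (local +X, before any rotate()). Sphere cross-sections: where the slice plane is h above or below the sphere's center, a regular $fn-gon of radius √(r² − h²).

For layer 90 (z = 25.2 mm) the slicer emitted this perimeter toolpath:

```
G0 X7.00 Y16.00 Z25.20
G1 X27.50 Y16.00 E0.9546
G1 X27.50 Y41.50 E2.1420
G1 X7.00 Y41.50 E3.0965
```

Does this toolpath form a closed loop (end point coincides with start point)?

Start point (G0): (7.00, 16.00). End point (last G1): the path does not return to the start — open.

no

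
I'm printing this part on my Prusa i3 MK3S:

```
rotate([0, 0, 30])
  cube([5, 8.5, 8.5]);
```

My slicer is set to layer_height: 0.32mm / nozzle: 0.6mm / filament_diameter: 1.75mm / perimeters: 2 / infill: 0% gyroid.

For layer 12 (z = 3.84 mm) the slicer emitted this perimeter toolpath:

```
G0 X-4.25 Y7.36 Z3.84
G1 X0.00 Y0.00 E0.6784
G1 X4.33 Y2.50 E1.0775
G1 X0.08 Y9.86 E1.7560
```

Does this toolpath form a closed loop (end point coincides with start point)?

Start point (G0): (-4.25, 7.36). End point (last G1): the path does not return to the start — open.

no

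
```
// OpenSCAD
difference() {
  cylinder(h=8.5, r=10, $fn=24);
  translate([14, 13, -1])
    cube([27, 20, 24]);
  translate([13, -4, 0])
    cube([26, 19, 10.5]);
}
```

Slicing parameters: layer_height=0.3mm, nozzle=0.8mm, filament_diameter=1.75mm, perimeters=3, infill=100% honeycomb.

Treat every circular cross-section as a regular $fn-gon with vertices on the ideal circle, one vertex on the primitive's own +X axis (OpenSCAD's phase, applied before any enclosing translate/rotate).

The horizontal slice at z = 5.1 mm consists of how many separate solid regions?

1

At z = 5.1 mm: the r=10 cylinder gives a regular 24-gon of circumradius 10 (constant along its height); the 27×20 cube at (14, 13) contributes its full rectangle; the cube at (13, -4) is present — its section is the full 26×19 rectangle; After the difference (first − rest): starting from the r=10 cylinder, the 27×20 cube at (14, 13) misses the remaining region (no effect); the 26×19 cube at (13, -4) misses the remaining region (no effect) — 1 connected region. The result has 1 disconnected region.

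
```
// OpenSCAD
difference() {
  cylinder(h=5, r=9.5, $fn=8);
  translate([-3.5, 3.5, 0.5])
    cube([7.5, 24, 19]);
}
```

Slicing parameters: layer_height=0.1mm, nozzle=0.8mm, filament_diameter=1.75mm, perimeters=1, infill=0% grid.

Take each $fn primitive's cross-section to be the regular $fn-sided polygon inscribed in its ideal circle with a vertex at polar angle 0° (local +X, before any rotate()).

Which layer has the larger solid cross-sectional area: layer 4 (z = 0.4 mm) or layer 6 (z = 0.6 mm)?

Layer 4 (z = 0.4): the r=9.5 cylinder gives a regular 8-gon of circumradius 9.5 (constant along its height) (area = (8/2)·9.500²·sin(360°/8) = 255.27 mm²); the cube at (-3.5, 3.5) does not reach this height (z outside [0.5, 19.5]); Taking the first minus the rest: none of the subtracted shapes is present at this height, so the r=9.5 cylinder is unchanged — area = 255.27 mm². So its area = 255.27 mm². Layer 6 (z = 0.6): the r=9.5 cylinder contributes a regular 8-gon of circumradius 9.5 (area = (8/2)·9.500²·sin(360°/8) = 255.27 mm²); the 7.5×24 cube at (-3.5, 3.5) contributes its full rectangle (area 180.00 mm²); Subtracting the remaining from the first: starting from the r=9.5 cylinder (255.27 mm²), the 7.5×24 cube at (-3.5, 3.5) partially overlaps it — only the 39.15 mm² overlap (of its 180.00 mm²) is removed, clipping the outline — area = 216.12 mm². So its area = 216.12 mm². Layer 4 is larger (255.27 vs 216.12 mm²).

layer 4 (z = 0.4 mm)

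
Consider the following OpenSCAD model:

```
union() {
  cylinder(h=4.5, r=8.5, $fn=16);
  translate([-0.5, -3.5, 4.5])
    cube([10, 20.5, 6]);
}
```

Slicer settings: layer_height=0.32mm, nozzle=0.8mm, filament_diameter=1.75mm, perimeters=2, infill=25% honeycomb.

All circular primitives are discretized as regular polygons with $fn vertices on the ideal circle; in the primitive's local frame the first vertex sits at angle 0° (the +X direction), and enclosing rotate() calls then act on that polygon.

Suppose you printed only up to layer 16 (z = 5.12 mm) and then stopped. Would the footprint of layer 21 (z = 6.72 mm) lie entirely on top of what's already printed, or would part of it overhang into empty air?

entirely on top

Compare the two slices. At z = 5.12: the cylinder is absent (z outside [0, 4.5]); the cube at (-0.5, -3.5) (footprint 10×20.5) is included at this height (area 205.00 mm²); Merging all regions: only the 10×20.5 cube at (-0.5, -3.5) is present, so the union is just that shape — area = 205.00 mm². At z = 6.72: the cylinder does not reach this height (z outside [0, 4.5]); the 10×20.5 cube at (-0.5, -3.5) contributes its full rectangle (area 205.00 mm²); Taking the union: only the 10×20.5 cube at (-0.5, -3.5) is present, so the union is just that shape — area = 205.00 mm². Checking containment: the cross-section at z = 6.72 is a subset of the cross-section at z = 5.12.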